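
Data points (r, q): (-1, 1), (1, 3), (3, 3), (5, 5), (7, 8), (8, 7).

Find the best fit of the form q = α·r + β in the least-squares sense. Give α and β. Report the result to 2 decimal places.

α = 0.73, β = 1.70

The normal equations are: 149·α + 23·β = 148;  23·α + 6·β = 27.
Δ = 149·6 − 23² = 365.
α = (148·6 − 23·27)/365 = 267/365; β = (149·27 − 23·148)/365 = 619/365.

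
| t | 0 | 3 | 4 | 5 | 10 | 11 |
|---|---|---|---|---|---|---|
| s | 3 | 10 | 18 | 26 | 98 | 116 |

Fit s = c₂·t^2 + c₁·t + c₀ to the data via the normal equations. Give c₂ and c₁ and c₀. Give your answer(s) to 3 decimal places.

c₂ = 0.952, c₁ = -0.096, c₀ = 2.683

Setting ∂/∂c₂ … = 0 gives: 25603·c₂ + 2547·c₁ + 271·c₀ = 24864;  2547·c₂ + 271·c₁ + 33·c₀ = 2488;  271·c₂ + 33·c₁ + 6·c₀ = 271.
Solving the 3×3 system (Gaussian elimination) gives c₂ = 227923/239344, c₁ = -22961/239344, c₀ = 321067/119672.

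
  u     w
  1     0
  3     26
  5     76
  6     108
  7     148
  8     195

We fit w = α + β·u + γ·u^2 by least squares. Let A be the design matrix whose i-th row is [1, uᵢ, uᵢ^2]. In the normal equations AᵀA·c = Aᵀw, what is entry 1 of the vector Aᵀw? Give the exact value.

Entry 1 ↔ basis 1, so (Aᵀw)_{1} = Σᵢ wᵢ = (1)·(0) + (1)·(26) + (1)·(76) + (1)·(108) + (1)·(148) + (1)·(195) = 553.

553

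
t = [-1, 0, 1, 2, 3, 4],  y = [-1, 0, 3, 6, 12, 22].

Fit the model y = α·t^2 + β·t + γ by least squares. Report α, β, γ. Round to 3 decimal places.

α = 1.018, β = 1.346, γ = -0.279

Sums needed: Σt^2·t^2 = 355, Σt^2·t = 99, Σt^2 = 31, Σt·t = 31, Σt = 9, Σ1 = 6.
And Σt^2·y = 486, Σt·y = 140, Σy = 42.
XᵀX·[α, β, γ]ᵀ = Xᵀy becomes [[355, 99, 31]; [99, 31, 9]; [31, 9, 6]]·[α, β, γ]ᵀ = [486, 140, 42]ᵀ.
Solving the 3×3 system (Gaussian elimination) gives α = 57/56, β = 377/280, γ = -39/140.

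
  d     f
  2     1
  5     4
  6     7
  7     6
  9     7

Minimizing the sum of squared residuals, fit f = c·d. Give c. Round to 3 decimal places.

c = 0.867

Sums needed: Σd·d = 195.
Moment sums: Σd·f = 169.
c = 169/195 = 0.866667.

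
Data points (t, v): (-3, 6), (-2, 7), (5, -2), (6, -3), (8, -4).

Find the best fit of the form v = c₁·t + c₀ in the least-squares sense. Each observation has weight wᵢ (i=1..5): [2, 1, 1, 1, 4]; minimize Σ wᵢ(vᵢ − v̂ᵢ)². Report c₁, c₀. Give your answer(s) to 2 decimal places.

c₁ = -0.98, c₀ = 3.58

Sums needed: Σwᵢ·t·t = 339, Σwᵢ·t = 35, Σwᵢ·1 = 9.
And Σwᵢ·t·v = -206, Σwᵢ·v = -2.
So AᵀWA·[c₁, c₀]ᵀ = AᵀWv: [[339, 35]; [35, 9]]·[c₁, c₀]ᵀ = [-206, -2]ᵀ.
Δ = 339·9 − 35² = 1826.
c₁ = ((-206)·9 − 35·(-2))/1826 = -892/913; c₀ = (339·(-2) − 35·(-206))/1826 = 3266/913.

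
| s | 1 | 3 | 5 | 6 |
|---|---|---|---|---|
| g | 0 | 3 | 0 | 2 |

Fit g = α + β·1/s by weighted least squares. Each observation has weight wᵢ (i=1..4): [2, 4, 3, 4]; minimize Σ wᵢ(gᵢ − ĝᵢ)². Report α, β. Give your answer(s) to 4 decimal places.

α = 2.1272, β = -1.6639

The normal equations are: 13·α + (23/5)·β = 20;  (23/5)·α + (602/225)·β = 16/3.
Eliminating β: (602/225)·(row 1) − (23/5)·(row 2) gives (613/45)·α = (602/225)·20 − (23/5)·(16/3) = 1304/45, so α = 1304/613.
Then β = ((16/3) − (23/5)·(1304/613))/(602/225) = -1020/613.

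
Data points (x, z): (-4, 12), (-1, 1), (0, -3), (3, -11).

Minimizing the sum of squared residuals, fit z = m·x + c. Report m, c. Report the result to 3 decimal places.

m = -3.300, c = -1.900

With design matrix A, AᵀA = [[26, -2]; [-2, 4]] and Aᵀz = [-82, -1]ᵀ.
Eliminating c: 4·(row 1) − (-2)·(row 2) gives 100·m = 4·(-82) − (-2)·(-1) = -330, so m = -33/10.
Then c = ((-1) − (-2)·(-33/10))/4 = -19/10.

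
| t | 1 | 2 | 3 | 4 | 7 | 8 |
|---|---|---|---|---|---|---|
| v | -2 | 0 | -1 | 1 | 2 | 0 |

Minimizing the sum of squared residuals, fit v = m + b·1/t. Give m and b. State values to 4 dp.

Compute the Gram sums: Σ1 = 6, Σ1/t = 395/168, Σ1/t·1/t = 41197/28224.
And Σv = 0, Σ1/t·v = -151/84.
So XᵀX·[m, b]ᵀ = Xᵀv: [[6, 395/168]; [395/168, 41197/28224]]·[m, b]ᵀ = [0, -151/84]ᵀ.
Δ = 6·(41197/28224) − (395/168)² = 91157/28224.
m = (0·(41197/28224) − (395/168)·(-151/84))/(91157/28224) = 119290/91157; b = (6·(-151/84) − (395/168)·0)/(91157/28224) = -304416/91157.

m = 1.3086, b = -3.3395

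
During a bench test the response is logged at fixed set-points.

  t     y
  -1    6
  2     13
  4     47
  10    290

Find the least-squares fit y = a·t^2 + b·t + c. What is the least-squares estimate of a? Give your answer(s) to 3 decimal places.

The normal equations are: 10273·a + 1071·b + 121·c = 29810;  1071·a + 121·b + 15·c = 3108;  121·a + 15·b + 4·c = 356.
Solving the 3×3 system (Gaussian elimination) gives a = 92347/31452, b = -6367/10484, c = 19340/7863.

a = 2.936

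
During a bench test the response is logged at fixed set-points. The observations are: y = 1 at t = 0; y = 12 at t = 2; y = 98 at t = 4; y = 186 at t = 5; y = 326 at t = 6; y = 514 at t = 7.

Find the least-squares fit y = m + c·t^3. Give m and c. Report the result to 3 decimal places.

Forming MᵀM = [[6, 756]; [756, 184090]] and Mᵀy = [1137, 276336]ᵀ gives MᵀM·[m, c]ᵀ = Mᵀy.
det = 6·184090 − 756² = 533004.
m = (1137·184090 − 756·276336)/533004 = 66719/88834; c = (6·276336 − 756·1137)/533004 = 66537/44417.

m = 0.751, c = 1.498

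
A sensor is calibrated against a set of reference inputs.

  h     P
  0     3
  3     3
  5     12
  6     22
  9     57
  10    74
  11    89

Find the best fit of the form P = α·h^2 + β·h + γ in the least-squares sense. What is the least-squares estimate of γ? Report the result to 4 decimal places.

γ = 2.7160

With design matrix A, AᵀA = [[33204, 3428, 372]; [3428, 372, 44]; [372, 44, 7]] and AᵀP = [23905, 2433, 260]ᵀ.
Inverting the 3×3 Gram matrix, [α, β, γ]ᵀ = [40381/41384, -114743/41384, 14050/5173]ᵀ.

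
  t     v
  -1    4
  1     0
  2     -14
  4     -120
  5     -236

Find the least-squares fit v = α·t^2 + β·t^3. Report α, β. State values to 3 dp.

With design matrix A, AᵀA = [[899, 4181]; [4181, 19787]] and Aᵀv = [-7872, -37296]ᵀ.
Determinant 899·19787 − 4181² = 307752.
α = ((-7872)·19787 − 4181·(-37296))/307752 = 7138/12823; β = (899·(-37296) − 4181·(-7872))/307752 = -25678/12823.

α = 0.557, β = -2.002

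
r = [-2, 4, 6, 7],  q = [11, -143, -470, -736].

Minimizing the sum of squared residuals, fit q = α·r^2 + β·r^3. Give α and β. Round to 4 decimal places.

From the data, Σr^2·r^2 = 3969, Σr^2·r^3 = 25575, Σr^3·r^3 = 168465.
Right-hand side: Σr^2·q = -55228, Σr^3·q = -363208.
So MᵀM·[α, β]ᵀ = Mᵀq: [[3969, 25575]; [25575, 168465]]·[α, β]ᵀ = [-55228, -363208]ᵀ.
Determinant 3969·168465 − 25575² = 14556960.
α = ((-55228)·168465 − 25575·(-363208))/14556960 = -22637/22056; β = (3969·(-363208) − 25575·(-55228))/14556960 = -2426371/1213080.

α = -1.0263, β = -2.0002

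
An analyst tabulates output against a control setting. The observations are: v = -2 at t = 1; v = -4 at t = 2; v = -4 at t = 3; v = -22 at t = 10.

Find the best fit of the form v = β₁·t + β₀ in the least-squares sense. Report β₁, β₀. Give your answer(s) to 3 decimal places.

β₁ = -2.280, β₀ = 1.120

With design matrix M, MᵀM = [[114, 16]; [16, 4]] and Mᵀv = [-242, -32]ᵀ.
Determinant 114·4 − 16² = 200.
β₁ = ((-242)·4 − 16·(-32))/200 = -57/25; β₀ = (114·(-32) − 16·(-242))/200 = 28/25.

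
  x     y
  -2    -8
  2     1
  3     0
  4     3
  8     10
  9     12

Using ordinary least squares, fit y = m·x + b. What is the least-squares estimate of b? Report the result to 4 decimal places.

With design matrix A, AᵀA = [[178, 24]; [24, 6]] and Aᵀy = [218, 18]ᵀ.
Eliminating b: 6·(row 1) − 24·(row 2) gives 492·m = 6·218 − 24·18 = 876, so m = 73/41.
Then b = (18 − 24·(73/41))/6 = -169/41.

b = -4.1220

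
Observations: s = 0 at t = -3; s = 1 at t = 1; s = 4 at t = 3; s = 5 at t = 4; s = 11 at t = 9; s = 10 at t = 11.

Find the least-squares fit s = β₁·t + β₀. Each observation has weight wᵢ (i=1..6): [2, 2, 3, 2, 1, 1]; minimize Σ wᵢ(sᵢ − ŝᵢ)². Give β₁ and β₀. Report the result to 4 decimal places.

With design matrix M, MᵀWM = [[281, 33]; [33, 11]] and MᵀWs = [287, 45]ᵀ.
Eliminating β₀: 11·(row 1) − 33·(row 2) gives 2002·β₁ = 11·287 − 33·45 = 1672, so β₁ = 76/91.
Then β₀ = (45 − 33·(76/91))/11 = 1587/1001.

β₁ = 0.8352, β₀ = 1.5854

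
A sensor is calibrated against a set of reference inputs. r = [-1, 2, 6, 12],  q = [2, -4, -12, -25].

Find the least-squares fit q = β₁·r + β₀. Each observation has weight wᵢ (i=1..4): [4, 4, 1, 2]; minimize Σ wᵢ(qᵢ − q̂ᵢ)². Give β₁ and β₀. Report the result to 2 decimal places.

β₁ = -2.07, β₀ = 0.05

The normal equations are: 344·β₁ + 34·β₀ = -712;  34·β₁ + 11·β₀ = -70.
det = 344·11 − 34² = 2628.
β₁ = ((-712)·11 − 34·(-70))/2628 = -1363/657; β₀ = (344·(-70) − 34·(-712))/2628 = 32/657.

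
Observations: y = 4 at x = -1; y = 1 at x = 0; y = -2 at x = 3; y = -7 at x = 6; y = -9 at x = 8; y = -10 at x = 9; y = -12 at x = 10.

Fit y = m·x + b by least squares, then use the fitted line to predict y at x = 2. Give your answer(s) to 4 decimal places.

ŷ = -0.8879

Normal-equation sums: Σx·x = 291, Σx = 35, Σ1 = 7.
Right-hand side: Σx·y = -334, Σy = -35.
Normal equations: [[291, 35]; [35, 7]]·[m, b]ᵀ = [-334, -35]ᵀ.
Δ = 291·7 − 35² = 812.
m = ((-334)·7 − 35·(-35))/812 = -159/116; b = (291·(-35) − 35·(-334))/812 = 215/116.
At x = 2: ŷ = (-159/116)·(2) + (215/116)·(1) = -103/116.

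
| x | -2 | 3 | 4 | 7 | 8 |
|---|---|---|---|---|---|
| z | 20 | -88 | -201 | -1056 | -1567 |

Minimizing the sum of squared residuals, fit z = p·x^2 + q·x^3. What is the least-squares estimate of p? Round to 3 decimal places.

The normal equations are: 6850·p + 50810·q = -155960;  50810·p + 384682·q = -1179912.
det = 6850·384682 − 50810² = 53415600.
p = ((-155960)·384682 − 50810·(-1179912))/53415600 = -109190/133539; q = (6850·(-1179912) − 50810·(-155960))/53415600 = -395174/133539.

p = -0.818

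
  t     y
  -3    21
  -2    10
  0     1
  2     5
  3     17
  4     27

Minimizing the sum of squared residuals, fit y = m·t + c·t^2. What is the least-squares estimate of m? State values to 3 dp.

Entries of MᵀM: Σt·t = 42, Σt·t^2 = 64, Σt^2·t^2 = 450.
Right-hand side: Σt·y = 86, Σt^2·y = 834.
So MᵀM·[m, c]ᵀ = Mᵀy: [[42, 64]; [64, 450]]·[m, c]ᵀ = [86, 834]ᵀ.
Δ = 42·450 − 64² = 14804.
m = (86·450 − 64·834)/14804 = -3669/3701; c = (42·834 − 64·86)/14804 = 7381/3701.

m = -0.991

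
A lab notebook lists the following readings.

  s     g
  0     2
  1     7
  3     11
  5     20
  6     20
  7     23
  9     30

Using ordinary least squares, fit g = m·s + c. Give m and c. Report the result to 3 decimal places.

AᵀA·[m, c]ᵀ = Aᵀg reads: 201·m + 31·c = 691;  31·m + 7·c = 113.
(Σs·s = 201, Σs = 31, Σ1 = 7, Σs·g = 691, Σg = 113.)
det = 201·7 − 31² = 446.
m = (691·7 − 31·113)/446 = 667/223; c = (201·113 − 31·691)/446 = 646/223.

m = 2.991, c = 2.897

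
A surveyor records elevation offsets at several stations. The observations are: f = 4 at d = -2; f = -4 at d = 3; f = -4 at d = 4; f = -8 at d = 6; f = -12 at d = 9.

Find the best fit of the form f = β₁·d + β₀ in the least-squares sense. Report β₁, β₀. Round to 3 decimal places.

β₁ = -1.455, β₀ = 1.018

The normal equations are: 146·β₁ + 20·β₀ = -192;  20·β₁ + 5·β₀ = -24.
Eliminating β₀: 5·(row 1) − 20·(row 2) gives 330·β₁ = 5·(-192) − 20·(-24) = -480, so β₁ = -16/11.
Then β₀ = ((-24) − 20·(-16/11))/5 = 56/55.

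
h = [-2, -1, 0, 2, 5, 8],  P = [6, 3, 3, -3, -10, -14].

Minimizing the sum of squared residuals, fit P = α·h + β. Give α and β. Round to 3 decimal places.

Setting ∂/∂α … = 0 gives: 98·α + 12·β = -183;  12·α + 6·β = -15.
Eliminating β: 6·(row 1) − 12·(row 2) gives 444·α = 6·(-183) − 12·(-15) = -918, so α = -153/74.
Then β = ((-15) − 12·(-153/74))/6 = 121/74.

α = -2.068, β = 1.635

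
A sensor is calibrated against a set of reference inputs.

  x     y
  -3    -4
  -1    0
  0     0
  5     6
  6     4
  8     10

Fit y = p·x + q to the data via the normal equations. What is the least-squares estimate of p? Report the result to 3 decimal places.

p = 1.087

The normal system AᵀA·[p, q]ᵀ = Aᵀy is [[135, 15]; [15, 6]]·[p, q]ᵀ = [146, 16]ᵀ.
Eliminating q: 6·(row 1) − 15·(row 2) gives 585·p = 6·146 − 15·16 = 636, so p = 212/195.
Then q = (16 − 15·(212/195))/6 = -2/39.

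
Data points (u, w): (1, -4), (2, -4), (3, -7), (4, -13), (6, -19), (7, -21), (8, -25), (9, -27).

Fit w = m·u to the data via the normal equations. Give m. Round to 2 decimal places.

m = -3.03

The normal equations are: 260·m = -789.
Hence m = -789 / 260 ≈ -3.03462.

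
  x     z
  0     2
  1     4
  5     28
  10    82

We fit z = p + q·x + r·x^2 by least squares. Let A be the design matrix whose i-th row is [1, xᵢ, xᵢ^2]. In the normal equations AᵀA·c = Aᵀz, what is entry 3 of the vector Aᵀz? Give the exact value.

Entry 3 ↔ basis x^2, so (Aᵀz)_{3} = Σᵢ (x^2)·zᵢ = (0)·(2) + (1)·(4) + (25)·(28) + (100)·(82) = 8904.

8904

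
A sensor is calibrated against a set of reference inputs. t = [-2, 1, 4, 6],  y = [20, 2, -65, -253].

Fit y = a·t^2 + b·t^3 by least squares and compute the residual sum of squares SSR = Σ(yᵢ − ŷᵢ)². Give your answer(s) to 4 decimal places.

Sums needed: Σt^2·t^2 = 1569, Σt^2·t^3 = 8769, Σt^3·t^3 = 50817.
And Σt^2·y = -10066, Σt^3·y = -58966.
Normal equations: [[1569, 8769]; [8769, 50817]]·[a, b]ᵀ = [-10066, -58966]ᵀ.
Δ = 1569·50817 − 8769² = 2836512.
a = ((-10066)·50817 − 8769·(-58966))/2836512 = 51379/26264; b = (1569·(-58966) − 8769·(-10066))/2836512 = -118025/78792.
Residuals: 77/402, 15184/9849, -4259/9849, 841/6566; SSR = 51547/19698.

SSR = 2.6169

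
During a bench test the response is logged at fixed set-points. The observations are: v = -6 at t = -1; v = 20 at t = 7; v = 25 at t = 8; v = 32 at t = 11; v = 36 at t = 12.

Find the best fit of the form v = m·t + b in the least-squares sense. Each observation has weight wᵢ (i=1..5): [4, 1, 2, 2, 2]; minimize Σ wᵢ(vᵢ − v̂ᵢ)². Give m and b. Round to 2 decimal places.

Entries of XᵀWX: Σwᵢ·t·t = 711, Σwᵢ·t = 65, Σwᵢ·1 = 11.
And Σwᵢ·t·v = 2132, Σwᵢ·v = 182.
Normal equations: [[711, 65]; [65, 11]]·[m, b]ᵀ = [2132, 182]ᵀ.
Eliminating b: 11·(row 1) − 65·(row 2) gives 3596·m = 11·2132 − 65·182 = 11622, so m = 5811/1798.
Then b = (182 − 65·(5811/1798))/11 = -4589/1798.

m = 3.23, b = -2.55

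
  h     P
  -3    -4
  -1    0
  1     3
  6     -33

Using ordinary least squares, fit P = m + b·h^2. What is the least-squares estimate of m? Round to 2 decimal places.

Compute the Gram sums: Σ1 = 4, Σh^2 = 47, Σh^2·h^2 = 1379.
Right-hand side: ΣP = -34, Σh^2·P = -1221.
AᵀA·[m, b]ᵀ = AᵀP becomes [[4, 47]; [47, 1379]]·[m, b]ᵀ = [-34, -1221]ᵀ.
Eliminating b: 1379·(row 1) − 47·(row 2) gives 3307·m = 1379·(-34) − 47·(-1221) = 10501, so m = 10501/3307.
Then b = ((-1221) − 47·(10501/3307))/1379 = -3286/3307.

m = 3.18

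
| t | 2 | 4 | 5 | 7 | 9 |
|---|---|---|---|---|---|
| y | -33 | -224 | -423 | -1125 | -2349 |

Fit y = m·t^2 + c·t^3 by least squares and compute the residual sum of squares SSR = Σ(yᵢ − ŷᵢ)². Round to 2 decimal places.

SSR = 3.86

XᵀX·[m, c]ᵀ = Xᵀy reads: 9859·m + 80037·c = -259685;  80037·m + 668875·c = -2165771.
(Σt^2·t^2 = 9859, Σt^2·t^3 = 80037, Σt^3·t^3 = 668875, Σt^2·y = -259685, Σt^3·y = -2165771.)
Determinant 9859·668875 − 80037² = 188517256.
m = ((-259685)·668875 − 80037·(-2165771))/188517256 = -44373856/23564657; c = (9859·(-2165771) − 80037·(-259685))/188517256 = -70990993/23564657.
Residuals: -32210313/23564657, -25077920/23564657, 15370614/23564657, 13990418/23564657, -6663060/23564657; SSR = 90932377/23564657.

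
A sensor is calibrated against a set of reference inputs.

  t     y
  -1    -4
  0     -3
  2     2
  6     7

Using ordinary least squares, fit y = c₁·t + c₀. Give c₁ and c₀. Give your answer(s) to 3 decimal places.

Compute the Gram sums: Σt·t = 41, Σt = 7, Σ1 = 4.
And Σt·y = 50, Σy = 2.
So AᵀA·[c₁, c₀]ᵀ = Aᵀy: [[41, 7]; [7, 4]]·[c₁, c₀]ᵀ = [50, 2]ᵀ.
Eliminating c₀: 4·(row 1) − 7·(row 2) gives 115·c₁ = 4·50 − 7·2 = 186, so c₁ = 186/115.
Then c₀ = (2 − 7·(186/115))/4 = -268/115.

c₁ = 1.617, c₀ = -2.330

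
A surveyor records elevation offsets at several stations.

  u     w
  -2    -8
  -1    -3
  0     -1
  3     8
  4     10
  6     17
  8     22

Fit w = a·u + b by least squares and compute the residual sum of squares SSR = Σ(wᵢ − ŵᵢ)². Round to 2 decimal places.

SSR = 3.02

Entries of AᵀA: Σu·u = 130, Σu = 18, Σ1 = 7.
For Aᵀw: Σu·w = 361, Σw = 45.
det = 130·7 − 18² = 586.
a = (361·7 − 18·45)/586 = 1717/586; b = (130·45 − 18·361)/586 = -324/293.
Residuals: -303/293, 607/586, 31/293, 185/586, -180/293, 154/293, -98/293; SSR = 1769/586.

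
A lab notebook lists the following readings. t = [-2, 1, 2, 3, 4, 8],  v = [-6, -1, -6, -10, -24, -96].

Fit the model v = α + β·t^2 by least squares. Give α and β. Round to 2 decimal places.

α = 0.86, β = -1.51

From the data, Σ1 = 6, Σt^2 = 98, Σt^2·t^2 = 4466.
And Σv = -143, Σt^2·v = -6667.
So AᵀA·[α, β]ᵀ = Aᵀv: [[6, 98]; [98, 4466]]·[α, β]ᵀ = [-143, -6667]ᵀ.
Determinant 6·4466 − 98² = 17192.
α = ((-143)·4466 − 98·(-6667))/17192 = 263/307; β = (6·(-6667) − 98·(-143))/17192 = -6497/4298.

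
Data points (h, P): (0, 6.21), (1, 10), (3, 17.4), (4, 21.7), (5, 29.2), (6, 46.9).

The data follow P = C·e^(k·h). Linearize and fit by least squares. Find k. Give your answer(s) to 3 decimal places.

k = 0.313

With ln Pᵢ as the transformed response and hᵢ as the regressor:
Sums: Σh = 19.0000, Σ(h)² = 87.0000, Σln P = 17.2847, Σh·ln P = 63.1402.
Normal system: [[87.0000, 19.0000]; [19.0000, 6]]·[k, ln C]ᵀ = [63.1402, 17.2847]ᵀ.
Slope k = (n·Σh·ln P − Σh·Σln P)/(n·Σ(h)² − (Σh)²) = (6·63.1402 − 19.0000·17.2847)/161.0000 = 0.31324; ln C = (Σln P − k·Σh)/n = 1.88886.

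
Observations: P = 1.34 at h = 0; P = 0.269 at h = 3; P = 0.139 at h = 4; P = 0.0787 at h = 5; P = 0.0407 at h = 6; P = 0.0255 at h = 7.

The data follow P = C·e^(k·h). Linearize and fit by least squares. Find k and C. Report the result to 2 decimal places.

k = -0.58, C = 1.39

With ln Pᵢ as the transformed response and hᵢ as the regressor:
Sums: Σh = 25.0000, Σ(h)² = 135.0000, Σln P = -12.4064, Σh·ln P = -69.4355.
Normal system: [[135.0000, 25.0000]; [25.0000, 6]]·[k, ln C]ᵀ = [-69.4355, -12.4064]ᵀ.
Solving (det = 185.0000): k = -0.57543, ln C = 0.32988, so C = exp(0.32988) = 1.39080.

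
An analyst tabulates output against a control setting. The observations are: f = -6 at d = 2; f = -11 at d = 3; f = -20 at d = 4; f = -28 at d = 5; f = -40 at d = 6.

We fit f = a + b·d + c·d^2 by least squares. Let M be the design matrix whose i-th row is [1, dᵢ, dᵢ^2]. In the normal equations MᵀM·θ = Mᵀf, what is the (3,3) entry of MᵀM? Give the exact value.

Row 3 ↔ basis d^2, column 3 ↔ basis d^2, so (MᵀM)_{3,3} = Σᵢ (d^2)·(d^2) = (4)·(4) + (9)·(9) + (16)·(16) + (25)·(25) + (36)·(36) = 2274.

2274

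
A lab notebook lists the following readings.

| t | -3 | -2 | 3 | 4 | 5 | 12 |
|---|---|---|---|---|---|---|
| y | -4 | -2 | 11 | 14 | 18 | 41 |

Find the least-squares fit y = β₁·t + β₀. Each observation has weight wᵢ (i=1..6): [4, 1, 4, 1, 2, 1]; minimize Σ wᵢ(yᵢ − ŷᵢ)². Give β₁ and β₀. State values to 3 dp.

Normal-equation sums: Σwᵢ·t·t = 286, Σwᵢ·t = 24, Σwᵢ·1 = 13.
And Σwᵢ·t·y = 912, Σwᵢ·y = 117.
AᵀWA·[β₁, β₀]ᵀ = AᵀWy becomes [[286, 24]; [24, 13]]·[β₁, β₀]ᵀ = [912, 117]ᵀ.
Eliminating β₀: 13·(row 1) − 24·(row 2) gives 3142·β₁ = 13·912 − 24·117 = 9048, so β₁ = 4524/1571.
Then β₀ = (117 − 24·(4524/1571))/13 = 5787/1571.

β₁ = 2.880, β₀ = 3.684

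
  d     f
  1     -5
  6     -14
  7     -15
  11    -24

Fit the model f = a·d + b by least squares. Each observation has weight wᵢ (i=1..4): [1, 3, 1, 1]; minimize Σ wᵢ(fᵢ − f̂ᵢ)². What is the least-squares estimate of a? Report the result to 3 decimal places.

Compute the Gram sums: Σwᵢ·d·d = 279, Σwᵢ·d = 37, Σwᵢ·1 = 6.
And Σwᵢ·d·f = -626, Σwᵢ·f = -86.
XᵀWX·[a, b]ᵀ = XᵀWf becomes [[279, 37]; [37, 6]]·[a, b]ᵀ = [-626, -86]ᵀ.
Δ = 279·6 − 37² = 305.
a = ((-626)·6 − 37·(-86))/305 = -574/305; b = (279·(-86) − 37·(-626))/305 = -832/305.

a = -1.882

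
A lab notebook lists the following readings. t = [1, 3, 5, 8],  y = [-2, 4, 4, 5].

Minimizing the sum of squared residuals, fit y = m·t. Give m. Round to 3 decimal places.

Setting ∂/∂m … = 0 gives: 99·m = 70.
(Σt·t = 99, Σt·y = 70.)
Hence m = 70 / 99 ≈ 0.707071.

m = 0.707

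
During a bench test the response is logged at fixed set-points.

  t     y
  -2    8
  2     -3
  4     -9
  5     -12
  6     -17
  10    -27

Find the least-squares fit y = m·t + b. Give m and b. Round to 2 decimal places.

Forming XᵀX = [[185, 25]; [25, 6]] and Xᵀy = [-490, -60]ᵀ gives XᵀX·[m, b]ᵀ = Xᵀy.
Eliminating b: 6·(row 1) − 25·(row 2) gives 485·m = 6·(-490) − 25·(-60) = -1440, so m = -288/97.
Then b = ((-60) − 25·(-288/97))/6 = 230/97.

m = -2.97, b = 2.37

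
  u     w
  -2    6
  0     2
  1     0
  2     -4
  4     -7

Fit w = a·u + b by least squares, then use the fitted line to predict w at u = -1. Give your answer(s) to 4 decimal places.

ŵ = 3.9000

Compute the Gram sums: Σu·u = 25, Σu = 5, Σ1 = 5.
And Σu·w = -48, Σw = -3.
Normal equations: [[25, 5]; [5, 5]]·[a, b]ᵀ = [-48, -3]ᵀ.
Eliminating b: 5·(row 1) − 5·(row 2) gives 100·a = 5·(-48) − 5·(-3) = -225, so a = -9/4.
Then b = ((-3) − 5·(-9/4))/5 = 33/20.
At u = -1: ŵ = (-9/4)·(-1) + (33/20)·(1) = 39/10.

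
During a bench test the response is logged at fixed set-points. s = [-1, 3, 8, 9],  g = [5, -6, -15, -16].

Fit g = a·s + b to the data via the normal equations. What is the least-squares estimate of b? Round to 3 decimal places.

b = 1.903

Compute the Gram sums: Σs·s = 155, Σs = 19, Σ1 = 4.
For Xᵀg: Σs·g = -287, Σg = -32.
Eliminating b: 4·(row 1) − 19·(row 2) gives 259·a = 4·(-287) − 19·(-32) = -540, so a = -540/259.
Then b = ((-32) − 19·(-540/259))/4 = 493/259.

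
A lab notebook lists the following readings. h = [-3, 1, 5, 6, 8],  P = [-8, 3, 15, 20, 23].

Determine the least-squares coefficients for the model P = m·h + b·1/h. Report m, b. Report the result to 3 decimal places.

m = 3.013, b = -0.161

Normal-equation sums: Σh·h = 135, Σh·1/h = 5, Σ1/h·1/h = 17201/14400.
For XᵀP: Σh·P = 406, Σ1/h·P = 119/8.
Normal equations: [[135, 5]; [5, 17201/14400]]·[m, b]ᵀ = [406, 119/8]ᵀ.
det = 135·(17201/14400) − 5² = 43603/320.
m = (406·(17201/14400) − 5·(119/8))/(43603/320) = 844658/280305; b = (135·(119/8) − 5·406)/(43603/320) = -1000/6229.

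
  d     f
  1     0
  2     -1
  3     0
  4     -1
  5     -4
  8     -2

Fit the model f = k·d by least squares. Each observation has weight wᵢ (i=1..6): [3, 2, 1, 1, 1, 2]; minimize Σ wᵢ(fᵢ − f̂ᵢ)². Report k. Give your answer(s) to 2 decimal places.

k = -0.32

The normal equations are: 189·k = -60.
Hence k = -60 / 189 ≈ -0.31746.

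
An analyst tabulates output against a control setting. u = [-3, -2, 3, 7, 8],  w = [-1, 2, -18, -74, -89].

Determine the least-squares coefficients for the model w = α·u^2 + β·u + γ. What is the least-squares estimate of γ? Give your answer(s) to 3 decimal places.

From the data, Σu^2·u^2 = 6675, Σu^2·u = 847, Σu^2 = 135, Σu·u = 135, Σu = 13, Σ1 = 5.
And Σu^2·w = -9485, Σu·w = -1285, Σw = -180.
Row-reducing yields α = -4487/4330, β = -2593/866, γ = -511/2165.

γ = -0.236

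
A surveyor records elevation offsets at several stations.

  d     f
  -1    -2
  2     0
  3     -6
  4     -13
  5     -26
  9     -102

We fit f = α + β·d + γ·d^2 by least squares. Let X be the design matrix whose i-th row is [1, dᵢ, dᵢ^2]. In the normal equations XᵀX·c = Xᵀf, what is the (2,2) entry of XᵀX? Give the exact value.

Row 2 ↔ basis d, column 2 ↔ basis d, so (XᵀX)_{2,2} = Σᵢ (d)·(d) = (-1)·(-1) + (2)·(2) + (3)·(3) + (4)·(4) + (5)·(5) + (9)·(9) = 136.

136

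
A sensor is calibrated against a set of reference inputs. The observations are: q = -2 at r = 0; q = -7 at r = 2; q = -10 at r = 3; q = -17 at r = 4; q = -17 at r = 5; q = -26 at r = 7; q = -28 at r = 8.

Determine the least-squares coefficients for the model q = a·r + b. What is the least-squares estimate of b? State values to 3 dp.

b = -1.165

Compute the Gram sums: Σr·r = 167, Σr = 29, Σ1 = 7.
For Aᵀq: Σr·q = -603, Σq = -107.
Determinant 167·7 − 29² = 328.
a = ((-603)·7 − 29·(-107))/328 = -559/164; b = (167·(-107) − 29·(-603))/328 = -191/164.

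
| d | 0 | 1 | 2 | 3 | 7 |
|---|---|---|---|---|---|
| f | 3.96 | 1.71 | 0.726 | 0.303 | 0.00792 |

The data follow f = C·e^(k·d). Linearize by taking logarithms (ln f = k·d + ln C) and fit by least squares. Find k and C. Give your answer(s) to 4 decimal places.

k = -0.8908, C = 4.1706

Taking logs, ln f = k·d + ln C, so regress ln f on d.
Σd = 13.0000, Σ(d)² = 63.0000, Σln f = -4.4399, Σd·ln f = -37.5545.
Equations: 63.0000·k + 13.0000·ln C = -37.5545;  13.0000·k + 5·ln C = -4.4399.
Δ = 63.0000·5 − (13.0000)² = 146.0000; k = (-37.5545·5 − 13.0000·-4.4399)/146.0000 = -0.89078, ln C = (63.0000·-4.4399 − 13.0000·-37.5545)/146.0000 = 1.42807, so C = exp(1.42807) = 4.17064.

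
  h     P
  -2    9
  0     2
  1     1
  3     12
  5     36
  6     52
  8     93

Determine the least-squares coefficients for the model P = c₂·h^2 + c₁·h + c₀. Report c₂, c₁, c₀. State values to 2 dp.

Compute the Gram sums: Σh^2·h^2 = 6115, Σh^2·h = 873, Σh^2 = 139, Σh·h = 139, Σh = 21, Σ1 = 7.
And Σh^2·P = 8869, Σh·P = 1255, ΣP = 205.
AᵀA·[c₂, c₁, c₀]ᵀ = AᵀP becomes [[6115, 873, 139]; [873, 139, 21]; [139, 21, 7]]·[c₂, c₁, c₀]ᵀ = [8869, 1255, 205]ᵀ.
Inverting the 3×3 Gram matrix, [c₂, c₁, c₀]ᵀ = [559/361, -314/361, 414/361]ᵀ.

c₂ = 1.55, c₁ = -0.87, c₀ = 1.15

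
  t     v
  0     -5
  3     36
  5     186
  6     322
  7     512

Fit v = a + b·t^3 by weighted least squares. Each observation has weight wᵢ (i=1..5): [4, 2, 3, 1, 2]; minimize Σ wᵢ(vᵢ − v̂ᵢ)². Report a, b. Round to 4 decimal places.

Sums needed: Σwᵢ·1 = 12, Σwᵢ·t^3 = 1331, Σwᵢ·t^3·t^3 = 330287.
Right-hand side: Σwᵢ·v = 1956, Σwᵢ·t^3·v = 492478.
Δ = 12·330287 − 1331² = 2191883.
a = (1956·330287 − 1331·492478)/2191883 = -9446846/2191883; b = (12·492478 − 1331·1956)/2191883 = 3306300/2191883.

a = -4.3099, b = 1.5084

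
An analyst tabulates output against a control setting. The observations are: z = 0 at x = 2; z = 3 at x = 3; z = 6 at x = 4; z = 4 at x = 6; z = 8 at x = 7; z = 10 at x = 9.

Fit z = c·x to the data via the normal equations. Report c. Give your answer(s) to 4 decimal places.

Compute the Gram sums: Σx·x = 195.
For Mᵀz: Σx·z = 203.
c = 203/195 = 1.04103.

c = 1.0410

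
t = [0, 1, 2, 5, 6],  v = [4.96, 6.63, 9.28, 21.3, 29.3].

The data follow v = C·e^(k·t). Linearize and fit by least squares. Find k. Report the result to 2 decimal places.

k = 0.29

Let Y = ln v. Fitting Y = k·t + ln C by least squares:
Σt = 14.0000, Σ(t)² = 66.0000, Σln v = 12.1572, Σt·ln v = 41.9064.
Normal system: [[66.0000, 14.0000]; [14.0000, 5]]·[k, ln C]ᵀ = [41.9064, 12.1572]ᵀ.
Δ = 66.0000·5 − (14.0000)² = 134.0000; k = (41.9064·5 − 14.0000·12.1572)/134.0000 = 0.29352, ln C = (66.0000·12.1572 − 14.0000·41.9064)/134.0000 = 1.60958.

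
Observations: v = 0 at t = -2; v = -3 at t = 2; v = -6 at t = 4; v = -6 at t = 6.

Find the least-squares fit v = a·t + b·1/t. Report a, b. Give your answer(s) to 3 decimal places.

MᵀM·[a, b]ᵀ = Mᵀv reads: 60·a + 4·b = -66;  4·a + (85/144)·b = -4.
Determinant 60·(85/144) − 4² = 233/12.
a = ((-66)·(85/144) − 4·(-4))/(233/12) = -551/466; b = (60·(-4) − 4·(-66))/(233/12) = 288/233.

a = -1.182, b = 1.236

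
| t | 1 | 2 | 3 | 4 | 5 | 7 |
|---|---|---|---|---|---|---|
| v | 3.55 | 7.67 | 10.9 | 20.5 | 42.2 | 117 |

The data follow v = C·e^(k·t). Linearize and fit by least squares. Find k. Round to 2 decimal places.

k = 0.58

Linearized form: ln v = k·t + ln C. From the 6 transformed points,
Σt = 22.0000, Σ(t)² = 104.0000, Σln v = 17.2180, Σt·ln v = 76.6369.
Normal system: [[104.0000, 22.0000]; [22.0000, 6]]·[k, ln C]ᵀ = [76.6369, 17.2180]ᵀ.
Solving (det = 140.0000): k = 0.57875, ln C = 0.74761.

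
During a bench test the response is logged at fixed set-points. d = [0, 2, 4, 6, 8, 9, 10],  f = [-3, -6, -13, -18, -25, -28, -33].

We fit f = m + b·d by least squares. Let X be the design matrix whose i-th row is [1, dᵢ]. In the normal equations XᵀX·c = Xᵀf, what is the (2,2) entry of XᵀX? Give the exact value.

301

Row 2 ↔ basis d, column 2 ↔ basis d, so (XᵀX)_{2,2} = Σᵢ (d)·(d) = (0)·(0) + (2)·(2) + (4)·(4) + (6)·(6) + (8)·(8) + (9)·(9) + (10)·(10) = 301.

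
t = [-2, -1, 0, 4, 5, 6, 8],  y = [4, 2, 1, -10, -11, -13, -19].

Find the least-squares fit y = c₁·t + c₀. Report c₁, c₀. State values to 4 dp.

c₁ = -2.2910, c₀ = -0.0257

From the data, Σt·t = 146, Σt = 20, Σ1 = 7.
For Aᵀy: Σt·y = -335, Σy = -46.
AᵀA·[c₁, c₀]ᵀ = Aᵀy becomes [[146, 20]; [20, 7]]·[c₁, c₀]ᵀ = [-335, -46]ᵀ.
Δ = 146·7 − 20² = 622.
c₁ = ((-335)·7 − 20·(-46))/622 = -1425/622; c₀ = (146·(-46) − 20·(-335))/622 = -8/311.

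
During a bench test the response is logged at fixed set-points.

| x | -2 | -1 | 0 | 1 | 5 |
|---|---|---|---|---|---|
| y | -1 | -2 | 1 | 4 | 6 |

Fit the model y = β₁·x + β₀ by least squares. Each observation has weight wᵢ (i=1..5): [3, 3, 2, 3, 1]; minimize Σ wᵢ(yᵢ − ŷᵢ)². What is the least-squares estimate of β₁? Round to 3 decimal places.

Normal-equation sums: Σwᵢ·x·x = 43, Σwᵢ·x = -1, Σwᵢ·1 = 12.
Moment sums: Σwᵢ·x·y = 54, Σwᵢ·y = 11.
det = 43·12 − (-1)² = 515.
β₁ = (54·12 − (-1)·11)/515 = 659/515; β₀ = (43·11 − (-1)·54)/515 = 527/515.

β₁ = 1.280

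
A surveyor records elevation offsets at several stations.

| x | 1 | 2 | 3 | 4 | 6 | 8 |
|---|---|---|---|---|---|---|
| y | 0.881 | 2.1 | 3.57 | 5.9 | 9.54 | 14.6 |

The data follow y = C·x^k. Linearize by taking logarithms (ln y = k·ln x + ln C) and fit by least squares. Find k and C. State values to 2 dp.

k = 1.36, C = 0.85

Let Y = ln y. Fitting Y = k·ln x + ln C by least squares:
XᵀX = [[11.1437, 7.0493]; [7.0493, 6]], rhs = [13.9893, 8.5993]ᵀ  (here Σln x = 7.0493, Σ(ln x)² = 11.1437, Σln y = 8.5993, Σln x·ln y = 13.9893).
Δ = 11.1437·6 − (7.0493)² = 17.1702; k = (13.9893·6 − 7.0493·8.5993)/17.1702 = 1.35800, ln C = (11.1437·8.5993 − 7.0493·13.9893)/17.1702 = -0.16227, so C = exp(-0.16227) = 0.85021.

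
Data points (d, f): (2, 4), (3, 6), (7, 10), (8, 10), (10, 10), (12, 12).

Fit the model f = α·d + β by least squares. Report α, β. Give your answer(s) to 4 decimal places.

α = 0.7368, β = 3.5088

Compute the Gram sums: Σd·d = 370, Σd = 42, Σ1 = 6.
For Mᵀf: Σd·f = 420, Σf = 52.
MᵀM·[α, β]ᵀ = Mᵀf becomes [[370, 42]; [42, 6]]·[α, β]ᵀ = [420, 52]ᵀ.
Δ = 370·6 − 42² = 456.
α = (420·6 − 42·52)/456 = 14/19; β = (370·52 − 42·420)/456 = 200/57.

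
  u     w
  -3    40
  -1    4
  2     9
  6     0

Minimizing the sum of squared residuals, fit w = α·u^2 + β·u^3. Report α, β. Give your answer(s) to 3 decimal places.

Setting ∂/∂α … = 0 gives: 1394·α + 7564·β = 400;  7564·α + 47450·β = -1012.
Determinant 1394·47450 − 7564² = 8931204.
α = (400·47450 − 7564·(-1012))/8931204 = 2219564/744267; β = (1394·(-1012) − 7564·400)/8931204 = -369694/744267.

α = 2.982, β = -0.497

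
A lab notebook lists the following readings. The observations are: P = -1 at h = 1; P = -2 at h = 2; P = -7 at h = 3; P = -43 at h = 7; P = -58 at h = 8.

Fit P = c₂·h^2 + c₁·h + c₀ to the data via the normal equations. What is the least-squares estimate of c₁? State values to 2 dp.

XᵀX·[c₂, c₁, c₀]ᵀ = XᵀP reads: 6595·c₂ + 891·c₁ + 127·c₀ = -5891;  891·c₂ + 127·c₁ + 21·c₀ = -791;  127·c₂ + 21·c₁ + 5·c₀ = -111.
Inverting the 3×3 Gram matrix, [c₂, c₁, c₀]ᵀ = [-3787/3559, 5110/3559, -4282/3559]ᵀ.

c₁ = 1.44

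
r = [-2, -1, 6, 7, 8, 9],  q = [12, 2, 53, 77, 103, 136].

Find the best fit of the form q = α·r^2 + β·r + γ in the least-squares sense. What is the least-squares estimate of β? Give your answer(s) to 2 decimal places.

Forming AᵀA = [[14371, 1791, 235]; [1791, 235, 27]; [235, 27, 6]] and Aᵀq = [23339, 2879, 383]ᵀ gives AᵀA·[α, β, γ]ᵀ = Aᵀq.
Row-reducing yields α = 74117/36310, β = -109327/36310, γ = -46578/18155.

β = -3.01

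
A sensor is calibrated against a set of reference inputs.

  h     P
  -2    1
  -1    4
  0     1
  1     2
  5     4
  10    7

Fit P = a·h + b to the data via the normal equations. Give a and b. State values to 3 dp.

a = 0.436, b = 2.222

Setting ∂/∂a … = 0 gives: 131·a + 13·b = 86;  13·a + 6·b = 19.
det = 131·6 − 13² = 617.
a = (86·6 − 13·19)/617 = 269/617; b = (131·19 − 13·86)/617 = 1371/617.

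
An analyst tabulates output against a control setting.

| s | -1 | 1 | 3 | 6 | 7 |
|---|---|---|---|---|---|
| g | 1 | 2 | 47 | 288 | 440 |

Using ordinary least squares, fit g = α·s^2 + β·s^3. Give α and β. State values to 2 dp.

Compute the Gram sums: Σs^2·s^2 = 3780, Σs^2·s^3 = 24826, Σs^3·s^3 = 165036.
And Σs^2·g = 32354, Σs^3·g = 214398.
MᵀM·[α, β]ᵀ = Mᵀg becomes [[3780, 24826]; [24826, 165036]]·[α, β]ᵀ = [32354, 214398]ᵀ.
Δ = 3780·165036 − 24826² = 7505804.
α = (32354·165036 − 24826·214398)/7505804 = 4232499/1876451; β = (3780·214398 − 24826·32354)/7505804 = 1801009/1876451.

α = 2.26, β = 0.96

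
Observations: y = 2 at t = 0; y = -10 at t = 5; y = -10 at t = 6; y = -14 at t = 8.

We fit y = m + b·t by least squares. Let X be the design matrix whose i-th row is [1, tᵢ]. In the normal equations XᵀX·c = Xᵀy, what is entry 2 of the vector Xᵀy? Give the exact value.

Entry 2 ↔ basis t, so (Xᵀy)_{2} = Σᵢ (t)·yᵢ = (0)·(2) + (5)·(-10) + (6)·(-10) + (8)·(-14) = -222.

-222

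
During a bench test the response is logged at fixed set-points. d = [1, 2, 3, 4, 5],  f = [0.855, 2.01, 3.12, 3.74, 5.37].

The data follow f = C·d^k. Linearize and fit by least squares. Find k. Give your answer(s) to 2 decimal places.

k = 1.11

Let Y = ln f. Fitting Y = k·ln d + ln C by least squares:
Σln d = 4.7875, Σ(ln d)² = 6.1995, Σln f = 4.6792, Σln d·ln f = 6.2678.
Equations: 6.1995·k + 4.7875·ln C = 6.2678;  4.7875·k + 5·ln C = 4.6792.
Slope k = (n·Σln d·ln f − Σln d·Σln f)/(n·Σ(ln d)² − (Σln d)²) = (5·6.2678 − 4.7875·4.6792)/8.0774 = 1.10643; ln C = (Σln f − k·Σln d)/n = -0.12356.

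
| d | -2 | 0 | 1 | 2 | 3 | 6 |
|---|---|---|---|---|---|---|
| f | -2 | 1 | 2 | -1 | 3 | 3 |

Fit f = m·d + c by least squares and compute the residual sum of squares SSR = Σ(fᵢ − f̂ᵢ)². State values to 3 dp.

Forming MᵀM = [[54, 10]; [10, 6]] and Mᵀf = [31, 6]ᵀ gives MᵀM·[m, c]ᵀ = Mᵀf.
Eliminating c: 6·(row 1) − 10·(row 2) gives 224·m = 6·31 − 10·6 = 126, so m = 9/16.
Then c = (6 − 10·(9/16))/6 = 1/16.
Residuals: -15/16, 15/16, 11/8, -35/16, 5/4, -7/16; SSR = 163/16.

SSR = 10.188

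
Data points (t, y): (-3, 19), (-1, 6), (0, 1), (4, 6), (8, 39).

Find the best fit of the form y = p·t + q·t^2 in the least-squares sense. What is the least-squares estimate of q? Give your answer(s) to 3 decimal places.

Normal-equation sums: Σt·t = 90, Σt·t^2 = 548, Σt^2·t^2 = 4434.
And Σt·y = 273, Σt^2·y = 2769.
So MᵀM·[p, q]ᵀ = Mᵀy: [[90, 548]; [548, 4434]]·[p, q]ᵀ = [273, 2769]ᵀ.
Δ = 90·4434 − 548² = 98756.
p = (273·4434 − 548·2769)/98756 = -153465/49378; q = (90·2769 − 548·273)/98756 = 49803/49378.

q = 1.009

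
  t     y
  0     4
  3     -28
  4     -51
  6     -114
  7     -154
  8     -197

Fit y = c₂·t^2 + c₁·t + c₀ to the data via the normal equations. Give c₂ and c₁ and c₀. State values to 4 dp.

Entries of XᵀX: Σt^2·t^2 = 8130, Σt^2·t = 1162, Σt^2 = 174, Σt·t = 174, Σt = 28, Σ1 = 6.
Right-hand side: Σt^2·y = -25326, Σt·y = -3626, Σy = -540.
Normal equations: [[8130, 1162, 174]; [1162, 174, 28]; [174, 28, 6]]·[c₂, c₁, c₀]ᵀ = [-25326, -3626, -540]ᵀ.
Row-reducing yields c₂ = -1588/557, c₁ = -6951/2785, c₀ = 12048/2785.

c₂ = -2.8510, c₁ = -2.4959, c₀ = 4.3260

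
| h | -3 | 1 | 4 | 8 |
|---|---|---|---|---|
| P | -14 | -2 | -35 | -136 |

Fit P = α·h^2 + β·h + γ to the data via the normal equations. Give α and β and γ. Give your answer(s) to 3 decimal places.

α = -2.018, β = -0.995, γ = 1.140

The normal system AᵀA·[α, β, γ]ᵀ = AᵀP is [[4434, 550, 90]; [550, 90, 10]; [90, 10, 4]]·[α, β, γ]ᵀ = [-9392, -1188, -187]ᵀ.
Solving the 3×3 system (Gaussian elimination) gives α = -113/56, β = -3623/3640, γ = 415/364.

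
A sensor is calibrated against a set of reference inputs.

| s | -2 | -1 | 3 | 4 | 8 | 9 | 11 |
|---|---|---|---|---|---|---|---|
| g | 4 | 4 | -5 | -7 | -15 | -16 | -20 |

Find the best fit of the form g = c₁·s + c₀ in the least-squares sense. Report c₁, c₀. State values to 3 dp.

c₁ = -1.921, c₀ = 0.924

With design matrix M, MᵀM = [[296, 32]; [32, 7]] and Mᵀg = [-539, -55]ᵀ.
Determinant 296·7 − 32² = 1048.
c₁ = ((-539)·7 − 32·(-55))/1048 = -2013/1048; c₀ = (296·(-55) − 32·(-539))/1048 = 121/131.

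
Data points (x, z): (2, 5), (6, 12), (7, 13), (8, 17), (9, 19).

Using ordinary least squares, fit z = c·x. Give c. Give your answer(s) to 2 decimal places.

From the data, Σx·x = 234.
And Σx·z = 480.
So AᵀA·[c]ᵀ = Aᵀz: [[234]]·[c]ᵀ = [480]ᵀ.
c = 480/234 = 2.05128.

c = 2.05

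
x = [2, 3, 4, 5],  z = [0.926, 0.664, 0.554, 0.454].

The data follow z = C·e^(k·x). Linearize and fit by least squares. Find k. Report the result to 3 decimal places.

Taking logs, ln z = k·x + ln C, so regress ln z on x.
Σx = 14.0000, Σ(x)² = 54.0000, Σln z = -1.8666, Σx·ln z = -7.6928.
Equations: 54.0000·k + 14.0000·ln C = -7.6928;  14.0000·k + 4·ln C = -1.8666.
Slope k = (n·Σx·ln z − Σx·Σln z)/(n·Σ(x)² − (Σx)²) = (4·-7.6928 − 14.0000·-1.8666)/20.0000 = -0.23194; ln C = (Σln z − k·Σx)/n = 0.34516.

k = -0.232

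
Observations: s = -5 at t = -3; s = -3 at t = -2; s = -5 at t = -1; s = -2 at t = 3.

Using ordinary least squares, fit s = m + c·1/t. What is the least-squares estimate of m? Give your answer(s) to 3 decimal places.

m = -2.977

From the data, Σ1 = 4, Σ1/t = -3/2, Σ1/t·1/t = 53/36.
Moment sums: Σs = -15, Σ1/t·s = 15/2.
So XᵀX·[m, c]ᵀ = Xᵀs: [[4, -3/2]; [-3/2, 53/36]]·[m, c]ᵀ = [-15, 15/2]ᵀ.
det = 4·(53/36) − (-3/2)² = 131/36.
m = ((-15)·(53/36) − (-3/2)·(15/2))/(131/36) = -390/131; c = (4·(15/2) − (-3/2)·(-15))/(131/36) = 270/131.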